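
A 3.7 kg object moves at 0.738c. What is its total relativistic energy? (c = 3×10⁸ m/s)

γ = 1/√(1 - 0.738²) = 1.482
mc² = 3.7 × (3×10⁸)² = 3.330×10¹⁷ J
E = γmc² = 1.482 × 3.330×10¹⁷ = 4.935×10¹⁷ J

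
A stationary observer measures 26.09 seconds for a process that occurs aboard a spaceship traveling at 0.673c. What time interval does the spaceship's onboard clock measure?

Dilated time Δt = 26.09 seconds
γ = 1/√(1 - 0.673²) = 1.352
Δt₀ = Δt/γ = 26.09/1.352 = 19.30 seconds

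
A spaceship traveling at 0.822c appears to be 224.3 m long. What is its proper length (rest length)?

Contracted length L = 224.3 m
γ = 1/√(1 - 0.822²) = 1.756
L₀ = γL = 1.756 × 224.3 = 393.9 m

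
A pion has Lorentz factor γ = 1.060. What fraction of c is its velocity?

From γ = 1/√(1 - v²/c²):
1/γ² = 1/1.060² = 0.8900
v²/c² = 1 - 0.8900 = 0.1100
v/c = √(0.1100) = 0.3317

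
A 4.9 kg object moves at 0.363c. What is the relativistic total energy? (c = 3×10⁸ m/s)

γ = 1/√(1 - 0.363²) = 1.0732
mc² = 4.9 × (3×10⁸)² = 4.410×10¹⁷ J
E = γmc² = 1.0732 × 4.410×10¹⁷ = 4.733×10¹⁷ J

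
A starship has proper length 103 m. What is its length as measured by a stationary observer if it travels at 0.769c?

Proper length L₀ = 103 m
γ = 1/√(1 - 0.769²) = 1.5643
L = L₀/γ = 103/1.5643 = 65.84 m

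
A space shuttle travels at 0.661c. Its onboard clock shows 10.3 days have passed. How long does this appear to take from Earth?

Proper time Δt₀ = 10.3 days
γ = 1/√(1 - 0.661²) = 1.333
Δt = γΔt₀ = 1.333 × 10.3 = 13.73 days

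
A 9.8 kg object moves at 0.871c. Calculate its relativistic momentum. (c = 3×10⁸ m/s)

γ = 1/√(1 - 0.871²) = 2.0355
v = 0.871 × 3×10⁸ = 2.613×10⁸ m/s
p = γmv = 2.0355 × 9.8 × 2.613×10⁸ = 5.212×10⁹ kg·m/s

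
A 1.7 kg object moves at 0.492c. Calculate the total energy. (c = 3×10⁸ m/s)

γ = 1/√(1 - 0.492²) = 1.1486
mc² = 1.7 × (3×10⁸)² = 1.530×10¹⁷ J
E = γmc² = 1.1486 × 1.530×10¹⁷ = 1.757×10¹⁷ J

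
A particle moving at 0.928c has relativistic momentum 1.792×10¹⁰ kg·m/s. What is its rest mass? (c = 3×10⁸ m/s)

γ = 1/√(1 - 0.928²) = 2.684
v = 0.928 × 3×10⁸ = 2.784×10⁸ m/s
m = p/(γv) = 1.792×10¹⁰/(2.684 × 2.784×10⁸) = 23.98 kg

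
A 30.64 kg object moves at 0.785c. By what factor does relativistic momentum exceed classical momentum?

p_rel = γmv, p_class = mv
Ratio = γ = 1/√(1 - 0.785²) = 1.614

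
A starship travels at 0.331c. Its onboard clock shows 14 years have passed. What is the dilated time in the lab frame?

Proper time Δt₀ = 14 years
γ = 1/√(1 - 0.331²) = 1.060
Δt = γΔt₀ = 1.060 × 14 = 14.84 years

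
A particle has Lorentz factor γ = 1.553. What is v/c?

From γ = 1/√(1 - v²/c²):
1/γ² = 1/1.553² = 0.4146
v²/c² = 1 - 0.4146 = 0.5854
v/c = √(0.5854) = 0.7651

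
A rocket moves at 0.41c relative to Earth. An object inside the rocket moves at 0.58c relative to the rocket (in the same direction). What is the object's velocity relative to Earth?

u = (u' + v)/(1 + u'v/c²)
Numerator: 0.58 + 0.41 = 0.99
Denominator: 1 + 0.2378 = 1.2378
u = 0.99/1.2378 = 0.7998c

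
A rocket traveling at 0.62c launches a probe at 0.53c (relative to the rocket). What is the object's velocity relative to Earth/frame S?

u = (u' + v)/(1 + u'v/c²)
Numerator: 0.53 + 0.62 = 1.15
Denominator: 1 + 0.3286 = 1.3286
u = 1.15/1.3286 = 0.8656c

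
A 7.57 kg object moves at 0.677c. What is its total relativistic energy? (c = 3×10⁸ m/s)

γ = 1/√(1 - 0.677²) = 1.3587
mc² = 7.57 × (3×10⁸)² = 6.813×10¹⁷ J
E = γmc² = 1.3587 × 6.813×10¹⁷ = 9.257×10¹⁷ J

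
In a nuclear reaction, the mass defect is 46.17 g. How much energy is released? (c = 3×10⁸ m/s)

Convert mass defect: Δm = 46.17 g = 0.04617 kg
E = Δm·c² = 0.04617 × (3×10⁸)²
= 0.04617 × 9×10¹⁶ = 4.155×10¹⁵ J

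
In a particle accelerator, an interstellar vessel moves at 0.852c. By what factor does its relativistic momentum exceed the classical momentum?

p_rel = γmv, p_class = mv
Ratio = γ = 1/√(1 - 0.852²)
= 1/√(0.274096) = 1.910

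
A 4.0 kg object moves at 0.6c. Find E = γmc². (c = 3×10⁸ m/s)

γ = 1/√(1 - 0.6²) = 1.250
mc² = 4.0 × (3×10⁸)² = 3.600×10¹⁷ J
E = γmc² = 1.250 × 3.600×10¹⁷ = 4.500×10¹⁷ J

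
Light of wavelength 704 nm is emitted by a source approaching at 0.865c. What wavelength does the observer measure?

β = 0.865
Wavelength Doppler factor = √(0.135/1.865) = √(0.072386) = 0.2690
λ_obs = 704 × 0.2690 = 189.4 nm (blueshift)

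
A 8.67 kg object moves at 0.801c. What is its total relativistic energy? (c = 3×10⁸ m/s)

γ = 1/√(1 - 0.801²) = 1.670
mc² = 8.67 × (3×10⁸)² = 7.803×10¹⁷ J
E = γmc² = 1.670 × 7.803×10¹⁷ = 1.303×10¹⁸ J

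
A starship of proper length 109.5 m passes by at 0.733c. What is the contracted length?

Proper length L₀ = 109.5 m
γ = 1/√(1 - 0.733²) = 1.470
L = L₀/γ = 109.5/1.470 = 74.49 m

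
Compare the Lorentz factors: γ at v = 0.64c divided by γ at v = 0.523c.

γ₁ = 1/√(1 - 0.64²) = 1.301
γ₂ = 1/√(1 - 0.523²) = 1.173
γ₁/γ₂ = 1.301/1.173 = 1.109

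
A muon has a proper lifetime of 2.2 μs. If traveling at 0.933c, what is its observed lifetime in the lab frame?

Proper lifetime τ₀ = 2.2 μs
γ = 1/√(1 - 0.933²) = 2.7787
τ = γτ₀ = 2.7787 × 2.2 μs = 6.113 μs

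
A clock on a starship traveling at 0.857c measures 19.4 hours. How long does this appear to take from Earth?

Proper time Δt₀ = 19.4 hours
γ = 1/√(1 - 0.857²) = 1.9406
Δt = γΔt₀ = 1.9406 × 19.4 = 37.65 hours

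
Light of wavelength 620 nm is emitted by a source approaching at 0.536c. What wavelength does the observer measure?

β = 0.536
Wavelength Doppler factor = √(0.464/1.536) = √(0.3021) = 0.5496
λ_obs = 620 × 0.5496 = 340.8 nm (blueshift)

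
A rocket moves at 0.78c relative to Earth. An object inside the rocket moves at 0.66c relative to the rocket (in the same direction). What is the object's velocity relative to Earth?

u = (u' + v)/(1 + u'v/c²)
Numerator: 0.66 + 0.78 = 1.44
Denominator: 1 + 0.5148 = 1.5148
u = 1.44/1.5148 = 0.9506c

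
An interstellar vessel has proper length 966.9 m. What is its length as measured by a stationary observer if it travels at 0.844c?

Proper length L₀ = 966.9 m
γ = 1/√(1 - 0.844²) = 1.8645
L = L₀/γ = 966.9/1.8645 = 518.6 m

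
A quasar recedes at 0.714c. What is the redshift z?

β = 0.714
(1+β)/(1-β) = 1.714/0.286 = 5.993
√(5.993) = 2.448
z = 2.448 - 1 = 1.448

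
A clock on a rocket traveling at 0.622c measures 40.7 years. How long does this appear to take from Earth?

Proper time Δt₀ = 40.7 years
γ = 1/√(1 - 0.622²) = 1.2771
Δt = γΔt₀ = 1.2771 × 40.7 = 51.98 years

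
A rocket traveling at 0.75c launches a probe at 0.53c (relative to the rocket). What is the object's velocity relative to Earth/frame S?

u = (u' + v)/(1 + u'v/c²)
Numerator: 0.53 + 0.75 = 1.28
Denominator: 1 + 0.3975 = 1.3975
u = 1.28/1.3975 = 0.9159c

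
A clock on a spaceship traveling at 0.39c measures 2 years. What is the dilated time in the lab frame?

Proper time Δt₀ = 2 years
γ = 1/√(1 - 0.39²) = 1.086
Δt = γΔt₀ = 1.086 × 2 = 2.172 years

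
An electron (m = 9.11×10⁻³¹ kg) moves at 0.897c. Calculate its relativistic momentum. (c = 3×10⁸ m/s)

γ = 1/√(1 - 0.897²) = 2.2623
v = 0.897 × 3×10⁸ = 2.691×10⁸ m/s
p = γmv = 2.2623 × 9.11×10⁻³¹ × 2.691×10⁸ = 5.546×10⁻²² kg·m/s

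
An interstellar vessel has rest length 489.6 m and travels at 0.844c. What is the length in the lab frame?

Proper length L₀ = 489.6 m
γ = 1/√(1 - 0.844²) = 1.8645
L = L₀/γ = 489.6/1.8645 = 262.6 m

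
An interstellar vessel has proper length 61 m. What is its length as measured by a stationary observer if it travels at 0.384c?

Proper length L₀ = 61 m
γ = 1/√(1 - 0.384²) = 1.08303
L = L₀/γ = 61/1.08303 = 56.32 m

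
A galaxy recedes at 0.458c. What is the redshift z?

β = 0.458
(1+β)/(1-β) = 1.458/0.542 = 2.690
√(2.690) = 1.6401
z = 1.6401 - 1 = 0.6401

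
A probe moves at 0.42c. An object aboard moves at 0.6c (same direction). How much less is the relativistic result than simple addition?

Classical: u' + v = 0.6 + 0.42 = 1.02c
Relativistic: u = (0.6 + 0.42)/(1 + 0.252) = 1.02/1.252 = 0.8147c
Difference: 1.02 - 0.8147 = 0.2053c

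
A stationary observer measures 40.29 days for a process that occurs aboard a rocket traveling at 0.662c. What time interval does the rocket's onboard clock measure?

Dilated time Δt = 40.29 days
γ = 1/√(1 - 0.662²) = 1.334
Δt₀ = Δt/γ = 40.29/1.334 = 30.20 days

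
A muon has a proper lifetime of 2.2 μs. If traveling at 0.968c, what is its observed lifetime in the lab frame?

Proper lifetime τ₀ = 2.2 μs
γ = 1/√(1 - 0.968²) = 3.985
τ = γτ₀ = 3.985 × 2.2 μs = 8.767 μs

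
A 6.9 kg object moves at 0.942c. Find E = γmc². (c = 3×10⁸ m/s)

γ = 1/√(1 - 0.942²) = 2.9796
mc² = 6.9 × (3×10⁸)² = 6.210×10¹⁷ J
E = γmc² = 2.9796 × 6.210×10¹⁷ = 1.850×10¹⁸ J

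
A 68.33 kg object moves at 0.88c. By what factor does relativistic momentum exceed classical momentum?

p_rel = γmv, p_class = mv
Ratio = γ = 1/√(1 - 0.88²) = 2.105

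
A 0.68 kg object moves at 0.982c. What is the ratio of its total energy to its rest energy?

E = γmc², E₀ = mc²
E/E₀ = γ = 1/√(1 - 0.982²) = 5.294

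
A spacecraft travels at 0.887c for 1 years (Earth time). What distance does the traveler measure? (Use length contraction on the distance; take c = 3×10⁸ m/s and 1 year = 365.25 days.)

Earth distance: d = v × t = 0.887c × 1 yr = 8.3975×10¹⁵ m
γ = 2.1656
d' = d/γ = 8.3975×10¹⁵/2.1656 = 3.878×10¹⁵ m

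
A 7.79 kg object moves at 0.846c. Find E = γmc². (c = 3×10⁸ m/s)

γ = 1/√(1 - 0.846²) = 1.876
mc² = 7.79 × (3×10⁸)² = 7.011×10¹⁷ J
E = γmc² = 1.876 × 7.011×10¹⁷ = 1.315×10¹⁸ J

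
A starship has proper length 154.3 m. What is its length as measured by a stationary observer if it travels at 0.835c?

Proper length L₀ = 154.3 m
γ = 1/√(1 - 0.835²) = 1.8174
L = L₀/γ = 154.3/1.8174 = 84.90 m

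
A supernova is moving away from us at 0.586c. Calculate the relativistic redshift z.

β = 0.586
(1+β)/(1-β) = 1.586/0.414 = 3.831
√(3.831) = 1.9573
z = 1.9573 - 1 = 0.9573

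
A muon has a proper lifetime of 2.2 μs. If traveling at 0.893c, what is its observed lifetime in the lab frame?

Proper lifetime τ₀ = 2.2 μs
γ = 1/√(1 - 0.893²) = 2.222
τ = γτ₀ = 2.222 × 2.2 μs = 4.888 μs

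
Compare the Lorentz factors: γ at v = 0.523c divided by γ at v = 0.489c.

γ₁ = 1/√(1 - 0.523²) = 1.1733
γ₂ = 1/√(1 - 0.489²) = 1.1464
γ₁/γ₂ = 1.1733/1.1464 = 1.023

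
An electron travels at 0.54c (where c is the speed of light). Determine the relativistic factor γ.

v/c = 0.54, so (v/c)² = 0.2916
1 - (v/c)² = 0.7084
γ = 1/√(0.7084) = 1.188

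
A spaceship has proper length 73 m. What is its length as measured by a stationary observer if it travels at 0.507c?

Proper length L₀ = 73 m
γ = 1/√(1 - 0.507²) = 1.1602
L = L₀/γ = 73/1.1602 = 62.92 m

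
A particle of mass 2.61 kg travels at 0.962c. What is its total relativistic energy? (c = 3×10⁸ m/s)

γ = 1/√(1 - 0.962²) = 3.6623
mc² = 2.61 × (3×10⁸)² = 2.349×10¹⁷ J
E = γmc² = 3.6623 × 2.349×10¹⁷ = 8.603×10¹⁷ J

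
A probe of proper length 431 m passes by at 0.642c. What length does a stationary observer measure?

Proper length L₀ = 431 m
γ = 1/√(1 - 0.642²) = 1.3043
L = L₀/γ = 431/1.3043 = 330.4 m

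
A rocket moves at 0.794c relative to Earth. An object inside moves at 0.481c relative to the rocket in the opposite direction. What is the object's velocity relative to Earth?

Object's velocity in rocket frame is u' = -0.481c
u = (u' + v)/(1 + u'v/c²) = (v - 0.481)/(1 - 0.481·v/c²)
Numerator: 0.794 - 0.481 = 0.313
Denominator: 1 - 0.381914 = 0.618086
u = 0.313/0.618086 = 0.5064c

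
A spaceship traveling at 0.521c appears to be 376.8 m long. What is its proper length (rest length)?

Contracted length L = 376.8 m
γ = 1/√(1 - 0.521²) = 1.17157
L₀ = γL = 1.17157 × 376.8 = 441.4 m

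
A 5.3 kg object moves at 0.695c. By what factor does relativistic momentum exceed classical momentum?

p_rel = γmv, p_class = mv
Ratio = γ = 1/√(1 - 0.695²) = 1.391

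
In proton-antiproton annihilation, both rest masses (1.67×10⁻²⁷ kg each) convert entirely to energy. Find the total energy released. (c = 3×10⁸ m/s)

Both particles have the same rest mass, so total mass = 2m
E = 2m·c² = 2 × 1.67×10⁻²⁷ × (3×10⁸)²
= 2 × 1.67×10⁻²⁷ × 9×10¹⁶
= 3.006×10⁻¹⁰ J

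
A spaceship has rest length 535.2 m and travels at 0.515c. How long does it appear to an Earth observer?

Proper length L₀ = 535.2 m
γ = 1/√(1 - 0.515²) = 1.1666
L = L₀/γ = 535.2/1.1666 = 458.8 m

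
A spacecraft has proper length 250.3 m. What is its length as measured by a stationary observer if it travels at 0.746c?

Proper length L₀ = 250.3 m
γ = 1/√(1 - 0.746²) = 1.5016
L = L₀/γ = 250.3/1.5016 = 166.7 m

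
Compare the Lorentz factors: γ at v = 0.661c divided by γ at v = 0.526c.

γ₁ = 1/√(1 - 0.661²) = 1.3326
γ₂ = 1/√(1 - 0.526²) = 1.1758
γ₁/γ₂ = 1.3326/1.1758 = 1.133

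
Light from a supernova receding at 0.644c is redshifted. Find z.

β = 0.644
(1+β)/(1-β) = 1.644/0.356 = 4.618
√(4.618) = 2.149
z = 2.149 - 1 = 1.149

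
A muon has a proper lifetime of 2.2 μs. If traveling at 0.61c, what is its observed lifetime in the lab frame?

Proper lifetime τ₀ = 2.2 μs
γ = 1/√(1 - 0.61²) = 1.262
τ = γτ₀ = 1.262 × 2.2 μs = 2.776 μs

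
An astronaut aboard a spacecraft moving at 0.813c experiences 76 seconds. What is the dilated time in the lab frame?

Proper time Δt₀ = 76 seconds
γ = 1/√(1 - 0.813²) = 1.717
Δt = γΔt₀ = 1.717 × 76 = 130.5 seconds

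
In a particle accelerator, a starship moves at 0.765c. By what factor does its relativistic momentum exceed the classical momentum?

p_rel = γmv, p_class = mv
Ratio = γ = 1/√(1 - 0.765²)
= 1/√(0.414775) = 1.553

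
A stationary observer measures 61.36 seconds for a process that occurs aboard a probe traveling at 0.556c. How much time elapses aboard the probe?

Dilated time Δt = 61.36 seconds
γ = 1/√(1 - 0.556²) = 1.2031
Δt₀ = Δt/γ = 61.36/1.2031 = 51.00 seconds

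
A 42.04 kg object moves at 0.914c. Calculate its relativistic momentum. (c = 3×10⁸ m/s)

γ = 1/√(1 - 0.914²) = 2.465
v = 0.914 × 3×10⁸ = 2.742×10⁸ m/s
p = γmv = 2.465 × 42.04 × 2.742×10⁸ = 2.841×10¹⁰ kg·m/s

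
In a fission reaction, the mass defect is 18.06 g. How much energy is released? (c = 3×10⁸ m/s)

Convert mass defect: Δm = 18.06 g = 0.01806 kg
E = Δm·c² = 0.01806 × (3×10⁸)²
= 0.01806 × 9×10¹⁶ = 1.625×10¹⁵ J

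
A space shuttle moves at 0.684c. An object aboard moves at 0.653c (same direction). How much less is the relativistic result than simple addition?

Classical: u' + v = 0.653 + 0.684 = 1.337c
Relativistic: u = (0.653 + 0.684)/(1 + 0.446652) = 1.337/1.446652 = 0.9242c
Difference: 1.337 - 0.9242 = 0.4128c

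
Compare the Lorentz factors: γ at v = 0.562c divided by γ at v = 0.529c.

γ₁ = 1/√(1 - 0.562²) = 1.209
γ₂ = 1/√(1 - 0.529²) = 1.178
γ₁/γ₂ = 1.209/1.178 = 1.026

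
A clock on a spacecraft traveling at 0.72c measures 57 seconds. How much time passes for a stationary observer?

Proper time Δt₀ = 57 seconds
γ = 1/√(1 - 0.72²) = 1.441
Δt = γΔt₀ = 1.441 × 57 = 82.14 seconds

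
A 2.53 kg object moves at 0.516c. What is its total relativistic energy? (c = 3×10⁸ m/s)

γ = 1/√(1 - 0.516²) = 1.1674
mc² = 2.53 × (3×10⁸)² = 2.277×10¹⁷ J
E = γmc² = 1.1674 × 2.277×10¹⁷ = 2.658×10¹⁷ J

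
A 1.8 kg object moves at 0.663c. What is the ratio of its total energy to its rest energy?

E = γmc², E₀ = mc²
E/E₀ = γ = 1/√(1 - 0.663²) = 1.336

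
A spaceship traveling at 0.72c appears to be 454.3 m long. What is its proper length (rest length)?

Contracted length L = 454.3 m
γ = 1/√(1 - 0.72²) = 1.441
L₀ = γL = 1.441 × 454.3 = 654.6 m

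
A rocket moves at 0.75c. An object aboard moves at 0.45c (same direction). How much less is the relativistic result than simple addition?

Classical: u' + v = 0.45 + 0.75 = 1.2c
Relativistic: u = (0.45 + 0.75)/(1 + 0.3375) = 1.2/1.3375 = 0.8972c
Difference: 1.2 - 0.8972 = 0.3028c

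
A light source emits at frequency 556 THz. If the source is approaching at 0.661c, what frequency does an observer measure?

β = v/c = 0.661
(1+β)/(1-β) = 1.661/0.339 = 4.900
Doppler factor = √(4.900) = 2.214
f_obs = 556 × 2.214 = 1231 THz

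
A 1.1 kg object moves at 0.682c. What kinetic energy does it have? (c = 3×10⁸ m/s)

γ = 1/√(1 - 0.682²) = 1.36733
γ - 1 = 0.36733
KE = (γ-1)mc² = 0.36733 × 1.1 × (3×10⁸)² = 3.637×10¹⁶ J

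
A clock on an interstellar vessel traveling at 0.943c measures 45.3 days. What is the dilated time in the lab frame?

Proper time Δt₀ = 45.3 days
γ = 1/√(1 - 0.943²) = 3.005
Δt = γΔt₀ = 3.005 × 45.3 = 136.1 days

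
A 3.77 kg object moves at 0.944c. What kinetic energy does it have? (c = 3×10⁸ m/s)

γ = 1/√(1 - 0.944²) = 3.031
γ - 1 = 2.031
KE = (γ-1)mc² = 2.031 × 3.77 × (3×10⁸)² = 6.891×10¹⁷ J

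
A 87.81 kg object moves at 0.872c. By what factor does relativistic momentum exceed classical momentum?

p_rel = γmv, p_class = mv
Ratio = γ = 1/√(1 - 0.872²) = 2.043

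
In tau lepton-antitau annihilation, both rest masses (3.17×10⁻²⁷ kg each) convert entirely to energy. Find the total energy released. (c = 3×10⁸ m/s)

Both particles have the same rest mass, so total mass = 2m
E = 2m·c² = 2 × 3.17×10⁻²⁷ × (3×10⁸)²
= 2 × 3.17×10⁻²⁷ × 9×10¹⁶
= 5.706×10⁻¹⁰ J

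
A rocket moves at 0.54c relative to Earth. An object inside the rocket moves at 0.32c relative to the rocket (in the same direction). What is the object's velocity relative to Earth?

u = (u' + v)/(1 + u'v/c²)
Numerator: 0.32 + 0.54 = 0.86
Denominator: 1 + 0.1728 = 1.1728
u = 0.86/1.1728 = 0.7333c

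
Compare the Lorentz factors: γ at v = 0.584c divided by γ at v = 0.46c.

γ₁ = 1/√(1 - 0.584²) = 1.232
γ₂ = 1/√(1 - 0.46²) = 1.126
γ₁/γ₂ = 1.232/1.126 = 1.094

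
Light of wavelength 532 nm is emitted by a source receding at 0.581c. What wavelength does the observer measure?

β = 0.581
Wavelength Doppler factor = √(1.581/0.419) = √(3.773) = 1.942
λ_obs = 532 × 1.942 = 1033 nm (redshift)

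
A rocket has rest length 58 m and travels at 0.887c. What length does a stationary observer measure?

Proper length L₀ = 58 m
γ = 1/√(1 - 0.887²) = 2.166
L = L₀/γ = 58/2.166 = 26.78 m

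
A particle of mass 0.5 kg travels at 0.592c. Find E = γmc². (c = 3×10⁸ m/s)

γ = 1/√(1 - 0.592²) = 1.2408
mc² = 0.5 × (3×10⁸)² = 4.500×10¹⁶ J
E = γmc² = 1.2408 × 4.500×10¹⁶ = 5.584×10¹⁶ J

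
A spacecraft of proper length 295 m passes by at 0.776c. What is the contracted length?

Proper length L₀ = 295 m
γ = 1/√(1 - 0.776²) = 1.585
L = L₀/γ = 295/1.585 = 186.1 m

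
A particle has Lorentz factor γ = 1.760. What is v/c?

From γ = 1/√(1 - v²/c²):
1/γ² = 1/1.760² = 0.3228
v²/c² = 1 - 0.3228 = 0.6772
v/c = √(0.6772) = 0.8229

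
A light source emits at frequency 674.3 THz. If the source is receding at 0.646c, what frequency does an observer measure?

β = v/c = 0.646
(1-β)/(1+β) = 0.354/1.646 = 0.2151
Doppler factor = √(0.2151) = 0.4638
f_obs = 674.3 × 0.4638 = 312.7 THz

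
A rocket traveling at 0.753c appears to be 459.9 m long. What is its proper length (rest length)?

Contracted length L = 459.9 m
γ = 1/√(1 - 0.753²) = 1.5197
L₀ = γL = 1.5197 × 459.9 = 698.9 m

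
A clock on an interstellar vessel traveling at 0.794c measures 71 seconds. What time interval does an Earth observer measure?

Proper time Δt₀ = 71 seconds
γ = 1/√(1 - 0.794²) = 1.645
Δt = γΔt₀ = 1.645 × 71 = 116.8 seconds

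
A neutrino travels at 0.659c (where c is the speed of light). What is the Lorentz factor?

v/c = 0.659, so (v/c)² = 0.434281
1 - (v/c)² = 0.565719
γ = 1/√(0.565719) = 1.330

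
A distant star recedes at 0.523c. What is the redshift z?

β = 0.523
(1+β)/(1-β) = 1.523/0.477 = 3.193
√(3.193) = 1.7869
z = 1.7869 - 1 = 0.7869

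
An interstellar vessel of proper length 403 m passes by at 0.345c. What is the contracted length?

Proper length L₀ = 403 m
γ = 1/√(1 - 0.345²) = 1.0654
L = L₀/γ = 403/1.0654 = 378.3 m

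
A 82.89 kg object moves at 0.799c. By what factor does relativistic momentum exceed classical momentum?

p_rel = γmv, p_class = mv
Ratio = γ = 1/√(1 - 0.799²) = 1.663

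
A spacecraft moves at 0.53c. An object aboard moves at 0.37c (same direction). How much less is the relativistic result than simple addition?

Classical: u' + v = 0.37 + 0.53 = 0.9c
Relativistic: u = (0.37 + 0.53)/(1 + 0.1961) = 0.9/1.1961 = 0.7524c
Difference: 0.9 - 0.7524 = 0.1476c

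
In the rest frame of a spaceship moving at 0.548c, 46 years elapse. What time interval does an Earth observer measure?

Proper time Δt₀ = 46 years
γ = 1/√(1 - 0.548²) = 1.1955
Δt = γΔt₀ = 1.1955 × 46 = 54.99 years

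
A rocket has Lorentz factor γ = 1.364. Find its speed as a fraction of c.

From γ = 1/√(1 - v²/c²):
1/γ² = 1/1.364² = 0.5375
v²/c² = 1 - 0.5375 = 0.4625
v/c = √(0.4625) = 0.6801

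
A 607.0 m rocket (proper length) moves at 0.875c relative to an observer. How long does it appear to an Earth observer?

Proper length L₀ = 607.0 m
γ = 1/√(1 - 0.875²) = 2.0656
L = L₀/γ = 607.0/2.0656 = 293.9 m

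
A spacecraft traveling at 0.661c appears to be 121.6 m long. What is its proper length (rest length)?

Contracted length L = 121.6 m
γ = 1/√(1 - 0.661²) = 1.3326
L₀ = γL = 1.3326 × 121.6 = 162.0 m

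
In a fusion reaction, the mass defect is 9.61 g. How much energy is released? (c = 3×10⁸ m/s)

Convert mass defect: Δm = 9.61 g = 0.00961 kg
E = Δm·c² = 0.00961 × (3×10⁸)²
= 0.00961 × 9×10¹⁶ = 8.649×10¹⁴ J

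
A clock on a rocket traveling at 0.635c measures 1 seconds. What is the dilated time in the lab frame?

Proper time Δt₀ = 1 seconds
γ = 1/√(1 - 0.635²) = 1.294
Δt = γΔt₀ = 1.294 × 1 = 1.294 seconds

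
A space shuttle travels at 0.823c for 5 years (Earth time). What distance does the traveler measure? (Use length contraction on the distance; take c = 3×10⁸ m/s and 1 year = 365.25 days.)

Earth distance: d = v × t = 0.823c × 5 yr = 3.8958×10¹⁶ m
γ = 1.7604
d' = d/γ = 3.8958×10¹⁶/1.7604 = 2.213×10¹⁶ m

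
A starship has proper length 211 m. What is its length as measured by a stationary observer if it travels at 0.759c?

Proper length L₀ = 211 m
γ = 1/√(1 - 0.759²) = 1.536
L = L₀/γ = 211/1.536 = 137.4 m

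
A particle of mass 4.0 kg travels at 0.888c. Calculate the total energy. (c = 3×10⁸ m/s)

γ = 1/√(1 - 0.888²) = 2.1747
mc² = 4.0 × (3×10⁸)² = 3.600×10¹⁷ J
E = γmc² = 2.1747 × 3.600×10¹⁷ = 7.829×10¹⁷ J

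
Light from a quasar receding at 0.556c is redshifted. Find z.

β = 0.556
(1+β)/(1-β) = 1.556/0.444 = 3.505
√(3.505) = 1.872
z = 1.872 - 1 = 0.8720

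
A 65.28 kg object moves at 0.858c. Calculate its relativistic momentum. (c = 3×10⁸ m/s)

γ = 1/√(1 - 0.858²) = 1.9469
v = 0.858 × 3×10⁸ = 2.574×10⁸ m/s
p = γmv = 1.9469 × 65.28 × 2.574×10⁸ = 3.271×10¹⁰ kg·m/s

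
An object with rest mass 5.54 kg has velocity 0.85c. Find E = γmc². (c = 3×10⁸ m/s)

γ = 1/√(1 - 0.85²) = 1.8983
mc² = 5.54 × (3×10⁸)² = 4.986×10¹⁷ J
E = γmc² = 1.8983 × 4.986×10¹⁷ = 9.465×10¹⁷ J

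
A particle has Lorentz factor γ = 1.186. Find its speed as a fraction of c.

From γ = 1/√(1 - v²/c²):
1/γ² = 1/1.186² = 0.71094
v²/c² = 1 - 0.71094 = 0.28906
v/c = √(0.28906) = 0.5376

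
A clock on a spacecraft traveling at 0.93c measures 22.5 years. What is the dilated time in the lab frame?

Proper time Δt₀ = 22.5 years
γ = 1/√(1 - 0.93²) = 2.7206
Δt = γΔt₀ = 2.7206 × 22.5 = 61.21 years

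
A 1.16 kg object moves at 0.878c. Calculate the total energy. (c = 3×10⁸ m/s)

γ = 1/√(1 - 0.878²) = 2.089
mc² = 1.16 × (3×10⁸)² = 1.044×10¹⁷ J
E = γmc² = 2.089 × 1.044×10¹⁷ = 2.181×10¹⁷ J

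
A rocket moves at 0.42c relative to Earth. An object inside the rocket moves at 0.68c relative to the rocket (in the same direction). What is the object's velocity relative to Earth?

u = (u' + v)/(1 + u'v/c²)
Numerator: 0.68 + 0.42 = 1.1
Denominator: 1 + 0.2856 = 1.2856
u = 1.1/1.2856 = 0.8556c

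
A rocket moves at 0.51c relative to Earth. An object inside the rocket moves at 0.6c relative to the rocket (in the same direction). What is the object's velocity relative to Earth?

u = (u' + v)/(1 + u'v/c²)
Numerator: 0.6 + 0.51 = 1.11
Denominator: 1 + 0.306 = 1.306
u = 1.11/1.306 = 0.8499c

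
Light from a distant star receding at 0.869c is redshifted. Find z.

β = 0.869
(1+β)/(1-β) = 1.869/0.131 = 14.267
√(14.267) = 3.777
z = 3.777 - 1 = 2.777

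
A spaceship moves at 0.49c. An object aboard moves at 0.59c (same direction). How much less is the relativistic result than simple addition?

Classical: u' + v = 0.59 + 0.49 = 1.08c
Relativistic: u = (0.59 + 0.49)/(1 + 0.2891) = 1.08/1.2891 = 0.8378c
Difference: 1.08 - 0.8378 = 0.2422c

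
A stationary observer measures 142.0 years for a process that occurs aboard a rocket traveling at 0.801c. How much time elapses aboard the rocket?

Dilated time Δt = 142.0 years
γ = 1/√(1 - 0.801²) = 1.6704
Δt₀ = Δt/γ = 142.0/1.6704 = 85.01 years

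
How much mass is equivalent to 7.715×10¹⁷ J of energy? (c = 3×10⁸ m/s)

From E = mc², we get m = E/c²
c² = (3×10⁸)² = 9×10¹⁶ m²/s²
m = 7.715×10¹⁷ / 9×10¹⁶ = 8.572 kg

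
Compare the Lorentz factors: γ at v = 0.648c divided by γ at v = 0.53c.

γ₁ = 1/√(1 - 0.648²) = 1.3130
γ₂ = 1/√(1 - 0.53²) = 1.1792
γ₁/γ₂ = 1.3130/1.1792 = 1.113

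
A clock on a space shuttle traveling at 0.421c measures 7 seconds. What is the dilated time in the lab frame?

Proper time Δt₀ = 7 seconds
γ = 1/√(1 - 0.421²) = 1.10246
Δt = γΔt₀ = 1.10246 × 7 = 7.717 seconds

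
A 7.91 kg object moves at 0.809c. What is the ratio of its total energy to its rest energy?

E = γmc², E₀ = mc²
E/E₀ = γ = 1/√(1 - 0.809²) = 1.701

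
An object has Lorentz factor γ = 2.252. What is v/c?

From γ = 1/√(1 - v²/c²):
1/γ² = 1/2.252² = 0.1972
v²/c² = 1 - 0.1972 = 0.8028
v/c = √(0.8028) = 0.8960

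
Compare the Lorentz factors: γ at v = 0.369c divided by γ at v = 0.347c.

γ₁ = 1/√(1 - 0.369²) = 1.076
γ₂ = 1/√(1 - 0.347²) = 1.066
γ₁/γ₂ = 1.076/1.066 = 1.009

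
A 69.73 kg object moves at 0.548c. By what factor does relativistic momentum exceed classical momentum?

p_rel = γmv, p_class = mv
Ratio = γ = 1/√(1 - 0.548²) = 1.195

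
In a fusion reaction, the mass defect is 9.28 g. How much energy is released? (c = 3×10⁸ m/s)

Convert mass defect: Δm = 9.28 g = 0.00928 kg
E = Δm·c² = 0.00928 × (3×10⁸)²
= 0.00928 × 9×10¹⁶ = 8.352×10¹⁴ J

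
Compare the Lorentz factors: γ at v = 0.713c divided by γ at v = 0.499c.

γ₁ = 1/√(1 - 0.713²) = 1.426
γ₂ = 1/√(1 - 0.499²) = 1.154
γ₁/γ₂ = 1.426/1.154 = 1.236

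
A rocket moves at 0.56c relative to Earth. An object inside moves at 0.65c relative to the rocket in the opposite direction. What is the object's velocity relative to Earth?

Object's velocity in rocket frame is u' = -0.65c
u = (u' + v)/(1 + u'v/c²) = (v - 0.65)/(1 - 0.65·v/c²)
Numerator: 0.56 - 0.65 = -0.09
Denominator: 1 - 0.364 = 0.636
u = -0.09/0.636 = -0.1415c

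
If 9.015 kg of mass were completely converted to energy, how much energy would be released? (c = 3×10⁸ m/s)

Using E = mc²:
c² = (3×10⁸)² = 9×10¹⁶ m²/s²
E = 9.015 × 9×10¹⁶ = 8.114×10¹⁷ J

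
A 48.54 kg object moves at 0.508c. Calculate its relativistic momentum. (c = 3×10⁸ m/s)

γ = 1/√(1 - 0.508²) = 1.161
v = 0.508 × 3×10⁸ = 1.524×10⁸ m/s
p = γmv = 1.161 × 48.54 × 1.524×10⁸ = 8.588×10⁹ kg·m/s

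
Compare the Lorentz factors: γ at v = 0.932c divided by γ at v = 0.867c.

γ₁ = 1/√(1 - 0.932²) = 2.759
γ₂ = 1/√(1 - 0.867²) = 2.007
γ₁/γ₂ = 2.759/2.007 = 1.375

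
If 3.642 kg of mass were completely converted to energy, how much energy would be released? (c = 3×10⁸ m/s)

Using E = mc²:
c² = (3×10⁸)² = 9×10¹⁶ m²/s²
E = 3.642 × 9×10¹⁶ = 3.278×10¹⁷ J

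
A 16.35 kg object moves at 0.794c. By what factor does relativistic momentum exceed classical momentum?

p_rel = γmv, p_class = mv
Ratio = γ = 1/√(1 - 0.794²) = 1.645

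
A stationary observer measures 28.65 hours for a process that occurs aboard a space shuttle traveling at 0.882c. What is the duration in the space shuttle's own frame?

Dilated time Δt = 28.65 hours
γ = 1/√(1 - 0.882²) = 2.122
Δt₀ = Δt/γ = 28.65/2.122 = 13.50 hours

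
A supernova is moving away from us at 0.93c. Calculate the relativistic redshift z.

β = 0.93
(1+β)/(1-β) = 1.93/0.07 = 27.57
√(27.57) = 5.251
z = 5.251 - 1 = 4.251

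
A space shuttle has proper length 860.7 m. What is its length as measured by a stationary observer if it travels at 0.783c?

Proper length L₀ = 860.7 m
γ = 1/√(1 - 0.783²) = 1.6077
L = L₀/γ = 860.7/1.6077 = 535.4 m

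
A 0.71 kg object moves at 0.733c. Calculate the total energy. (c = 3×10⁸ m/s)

γ = 1/√(1 - 0.733²) = 1.4701
mc² = 0.71 × (3×10⁸)² = 6.390×10¹⁶ J
E = γmc² = 1.4701 × 6.390×10¹⁶ = 9.394×10¹⁶ J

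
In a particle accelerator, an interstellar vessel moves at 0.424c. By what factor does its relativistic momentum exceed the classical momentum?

p_rel = γmv, p_class = mv
Ratio = γ = 1/√(1 - 0.424²)
= 1/√(0.820224) = 1.104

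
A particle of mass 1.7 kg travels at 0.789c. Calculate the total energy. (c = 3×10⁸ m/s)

γ = 1/√(1 - 0.789²) = 1.6276
mc² = 1.7 × (3×10⁸)² = 1.530×10¹⁷ J
E = γmc² = 1.6276 × 1.530×10¹⁷ = 2.490×10¹⁷ J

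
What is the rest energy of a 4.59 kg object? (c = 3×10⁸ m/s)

c² = (3×10⁸)² = 9.000×10¹⁶ m²/s²
E₀ = mc² = 4.59 × 9.000×10¹⁶ = 4.131×10¹⁷ J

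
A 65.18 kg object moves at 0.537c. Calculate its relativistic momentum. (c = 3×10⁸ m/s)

γ = 1/√(1 - 0.537²) = 1.1854
v = 0.537 × 3×10⁸ = 1.611×10⁸ m/s
p = γmv = 1.1854 × 65.18 × 1.611×10⁸ = 1.245×10¹⁰ kg·m/s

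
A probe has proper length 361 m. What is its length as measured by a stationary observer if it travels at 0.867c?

Proper length L₀ = 361 m
γ = 1/√(1 - 0.867²) = 2.007
L = L₀/γ = 361/2.007 = 179.9 m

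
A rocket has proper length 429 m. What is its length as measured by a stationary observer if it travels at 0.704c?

Proper length L₀ = 429 m
γ = 1/√(1 - 0.704²) = 1.408
L = L₀/γ = 429/1.408 = 304.7 m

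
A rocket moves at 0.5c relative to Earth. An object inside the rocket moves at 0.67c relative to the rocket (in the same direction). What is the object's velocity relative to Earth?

u = (u' + v)/(1 + u'v/c²)
Numerator: 0.67 + 0.5 = 1.17
Denominator: 1 + 0.335 = 1.335
u = 1.17/1.335 = 0.8764c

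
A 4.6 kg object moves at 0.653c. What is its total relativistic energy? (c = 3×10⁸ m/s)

γ = 1/√(1 - 0.653²) = 1.3204
mc² = 4.6 × (3×10⁸)² = 4.140×10¹⁷ J
E = γmc² = 1.3204 × 4.140×10¹⁷ = 5.466×10¹⁷ J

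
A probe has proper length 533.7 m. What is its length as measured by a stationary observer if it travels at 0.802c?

Proper length L₀ = 533.7 m
γ = 1/√(1 - 0.802²) = 1.674
L = L₀/γ = 533.7/1.674 = 318.8 m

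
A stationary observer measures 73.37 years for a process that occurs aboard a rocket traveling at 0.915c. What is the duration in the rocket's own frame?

Dilated time Δt = 73.37 years
γ = 1/√(1 - 0.915²) = 2.479
Δt₀ = Δt/γ = 73.37/2.479 = 29.60 years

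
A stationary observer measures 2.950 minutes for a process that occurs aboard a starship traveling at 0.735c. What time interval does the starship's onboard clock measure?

Dilated time Δt = 2.950 minutes
γ = 1/√(1 - 0.735²) = 1.475
Δt₀ = Δt/γ = 2.950/1.475 = 2.000 minutes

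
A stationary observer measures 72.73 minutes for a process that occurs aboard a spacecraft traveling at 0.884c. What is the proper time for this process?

Dilated time Δt = 72.73 minutes
γ = 1/√(1 - 0.884²) = 2.139
Δt₀ = Δt/γ = 72.73/2.139 = 34.00 minutes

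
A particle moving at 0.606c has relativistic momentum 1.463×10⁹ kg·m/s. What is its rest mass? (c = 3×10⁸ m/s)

γ = 1/√(1 - 0.606²) = 1.2571
v = 0.606 × 3×10⁸ = 1.818×10⁸ m/s
m = p/(γv) = 1.463×10⁹/(1.2571 × 1.818×10⁸) = 6.401 kg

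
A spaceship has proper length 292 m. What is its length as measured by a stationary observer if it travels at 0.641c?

Proper length L₀ = 292 m
γ = 1/√(1 - 0.641²) = 1.303
L = L₀/γ = 292/1.303 = 224.1 m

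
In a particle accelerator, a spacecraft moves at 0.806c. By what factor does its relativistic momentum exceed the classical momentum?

p_rel = γmv, p_class = mv
Ratio = γ = 1/√(1 - 0.806²)
= 1/√(0.350364) = 1.689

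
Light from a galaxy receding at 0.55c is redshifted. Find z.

β = 0.55
(1+β)/(1-β) = 1.55/0.45 = 3.4444
√(3.4444) = 1.8559
z = 1.8559 - 1 = 0.8559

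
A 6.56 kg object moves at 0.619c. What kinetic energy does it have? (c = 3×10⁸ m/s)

γ = 1/√(1 - 0.619²) = 1.27325
γ - 1 = 0.27325
KE = (γ-1)mc² = 0.27325 × 6.56 × (3×10⁸)² = 1.613×10¹⁷ J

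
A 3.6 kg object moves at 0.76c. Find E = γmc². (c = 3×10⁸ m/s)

γ = 1/√(1 - 0.76²) = 1.5386
mc² = 3.6 × (3×10⁸)² = 3.240×10¹⁷ J
E = γmc² = 1.5386 × 3.240×10¹⁷ = 4.985×10¹⁷ J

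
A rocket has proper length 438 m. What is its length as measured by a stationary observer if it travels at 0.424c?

Proper length L₀ = 438 m
γ = 1/√(1 - 0.424²) = 1.104
L = L₀/γ = 438/1.104 = 396.7 m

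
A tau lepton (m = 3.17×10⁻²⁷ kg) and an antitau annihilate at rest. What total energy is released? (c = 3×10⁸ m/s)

Both particles have the same rest mass, so total mass = 2m
E = 2m·c² = 2 × 3.17×10⁻²⁷ × (3×10⁸)²
= 2 × 3.17×10⁻²⁷ × 9×10¹⁶
= 5.706×10⁻¹⁰ J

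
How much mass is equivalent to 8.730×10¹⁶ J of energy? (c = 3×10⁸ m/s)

From E = mc², we get m = E/c²
c² = (3×10⁸)² = 9×10¹⁶ m²/s²
m = 8.730×10¹⁶ / 9×10¹⁶ = 0.9700 kg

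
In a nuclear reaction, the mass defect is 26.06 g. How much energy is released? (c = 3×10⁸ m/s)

Convert mass defect: Δm = 26.06 g = 0.02606 kg
E = Δm·c² = 0.02606 × (3×10⁸)²
= 0.02606 × 9×10¹⁶ = 2.345×10¹⁵ J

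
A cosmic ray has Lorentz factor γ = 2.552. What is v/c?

From γ = 1/√(1 - v²/c²):
1/γ² = 1/2.552² = 0.15355
v²/c² = 1 - 0.15355 = 0.84645
v/c = √(0.84645) = 0.9200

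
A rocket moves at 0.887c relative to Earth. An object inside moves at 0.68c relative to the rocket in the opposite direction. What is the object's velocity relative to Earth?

Object's velocity in rocket frame is u' = -0.68c
u = (u' + v)/(1 + u'v/c²) = (v - 0.68)/(1 - 0.68·v/c²)
Numerator: 0.887 - 0.68 = 0.207
Denominator: 1 - 0.60316 = 0.39684
u = 0.207/0.39684 = 0.5216c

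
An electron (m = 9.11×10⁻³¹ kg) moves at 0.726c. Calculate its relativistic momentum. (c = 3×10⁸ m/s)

γ = 1/√(1 - 0.726²) = 1.454
v = 0.726 × 3×10⁸ = 2.178×10⁸ m/s
p = γmv = 1.454 × 9.11×10⁻³¹ × 2.178×10⁸ = 2.885×10⁻²² kg·m/s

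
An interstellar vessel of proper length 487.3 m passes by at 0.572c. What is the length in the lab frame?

Proper length L₀ = 487.3 m
γ = 1/√(1 - 0.572²) = 1.2191
L = L₀/γ = 487.3/1.2191 = 399.7 m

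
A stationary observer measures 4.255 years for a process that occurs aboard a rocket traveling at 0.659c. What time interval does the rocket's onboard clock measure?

Dilated time Δt = 4.255 years
γ = 1/√(1 - 0.659²) = 1.3295
Δt₀ = Δt/γ = 4.255/1.3295 = 3.200 years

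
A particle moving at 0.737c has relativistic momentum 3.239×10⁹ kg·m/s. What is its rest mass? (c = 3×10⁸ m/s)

γ = 1/√(1 - 0.737²) = 1.479525
v = 0.737 × 3×10⁸ = 2.211×10⁸ m/s
m = p/(γv) = 3.239×10⁹/(1.479525 × 2.211×10⁸) = 9.901 kg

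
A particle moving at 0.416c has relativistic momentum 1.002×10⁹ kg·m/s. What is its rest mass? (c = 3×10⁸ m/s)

γ = 1/√(1 - 0.416²) = 1.0997
v = 0.416 × 3×10⁸ = 1.248×10⁸ m/s
m = p/(γv) = 1.002×10⁹/(1.0997 × 1.248×10⁸) = 7.301 kg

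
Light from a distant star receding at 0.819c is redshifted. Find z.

β = 0.819
(1+β)/(1-β) = 1.819/0.181 = 10.05
√(10.05) = 3.170
z = 3.170 - 1 = 2.170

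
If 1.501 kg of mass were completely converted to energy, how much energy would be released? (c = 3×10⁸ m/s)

Using E = mc²:
c² = (3×10⁸)² = 9×10¹⁶ m²/s²
E = 1.501 × 9×10¹⁶ = 1.351×10¹⁷ J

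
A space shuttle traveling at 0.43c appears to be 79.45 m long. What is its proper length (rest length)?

Contracted length L = 79.45 m
γ = 1/√(1 - 0.43²) = 1.1076
L₀ = γL = 1.1076 × 79.45 = 88.00 m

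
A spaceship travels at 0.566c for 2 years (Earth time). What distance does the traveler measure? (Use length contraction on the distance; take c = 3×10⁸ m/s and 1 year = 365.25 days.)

Earth distance: d = v × t = 0.566c × 2 yr = 1.0717×10¹⁶ m
γ = 1.2130
d' = d/γ = 1.0717×10¹⁶/1.2130 = 8.835×10¹⁵ m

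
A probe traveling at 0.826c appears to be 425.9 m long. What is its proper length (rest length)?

Contracted length L = 425.9 m
γ = 1/√(1 - 0.826²) = 1.7741
L₀ = γL = 1.7741 × 425.9 = 755.6 m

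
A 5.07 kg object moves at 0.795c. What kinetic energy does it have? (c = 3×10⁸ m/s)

γ = 1/√(1 - 0.795²) = 1.6485
γ - 1 = 0.6485
KE = (γ-1)mc² = 0.6485 × 5.07 × (3×10⁸)² = 2.959×10¹⁷ J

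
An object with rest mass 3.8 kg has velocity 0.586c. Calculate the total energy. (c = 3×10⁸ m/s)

γ = 1/√(1 - 0.586²) = 1.2341
mc² = 3.8 × (3×10⁸)² = 3.420×10¹⁷ J
E = γmc² = 1.2341 × 3.420×10¹⁷ = 4.221×10¹⁷ J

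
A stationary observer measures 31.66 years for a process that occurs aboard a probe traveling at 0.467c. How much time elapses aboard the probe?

Dilated time Δt = 31.66 years
γ = 1/√(1 - 0.467²) = 1.1309
Δt₀ = Δt/γ = 31.66/1.1309 = 28.00 years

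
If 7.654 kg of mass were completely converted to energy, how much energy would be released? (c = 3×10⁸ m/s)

Using E = mc²:
c² = (3×10⁸)² = 9×10¹⁶ m²/s²
E = 7.654 × 9×10¹⁶ = 6.889×10¹⁷ J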